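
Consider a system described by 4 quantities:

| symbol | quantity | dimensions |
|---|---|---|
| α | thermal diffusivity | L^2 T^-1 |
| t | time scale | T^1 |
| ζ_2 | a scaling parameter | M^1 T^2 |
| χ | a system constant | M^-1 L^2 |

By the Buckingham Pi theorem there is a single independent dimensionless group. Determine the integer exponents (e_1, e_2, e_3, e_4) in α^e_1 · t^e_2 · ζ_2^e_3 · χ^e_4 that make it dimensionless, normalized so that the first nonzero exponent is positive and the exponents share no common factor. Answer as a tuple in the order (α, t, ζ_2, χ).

(1, 3, -1, -1)

M: e_1·(0) + e_2·(0) + e_3·(1) + e_4·(-1) = 0
L: e_1·(2) + e_2·(0) + e_3·(0) + e_4·(2) = 0
T: e_1·(-1) + e_2·(1) + e_3·(2) + e_4·(0) = 0
Solving this homogeneous linear system for the smallest-integer solution (first nonzero entry positive) gives (1, 3, -1, -1).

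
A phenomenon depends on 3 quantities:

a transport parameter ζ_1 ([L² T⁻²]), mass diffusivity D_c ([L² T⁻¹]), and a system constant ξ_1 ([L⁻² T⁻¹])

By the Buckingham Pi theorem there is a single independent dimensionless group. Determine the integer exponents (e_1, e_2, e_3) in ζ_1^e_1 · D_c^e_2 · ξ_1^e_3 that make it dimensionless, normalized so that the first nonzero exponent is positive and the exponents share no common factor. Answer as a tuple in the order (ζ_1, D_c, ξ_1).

L: e_1·(2) + e_2·(2) + e_3·(-2) = 0
T: e_1·(-2) + e_2·(-1) + e_3·(-1) = 0
Solving this homogeneous linear system for the smallest-integer solution (first nonzero entry positive) gives (2, -3, -1).

(2, -3, -1)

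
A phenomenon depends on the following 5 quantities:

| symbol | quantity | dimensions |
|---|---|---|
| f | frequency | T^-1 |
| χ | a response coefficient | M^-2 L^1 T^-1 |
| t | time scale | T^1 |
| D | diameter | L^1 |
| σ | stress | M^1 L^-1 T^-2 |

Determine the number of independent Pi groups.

2

There are 5 variables and 3 base dimensions (M, L, T).
The dimension matrix has rank 3.
Independent dimensionless groups: 5 − 3 = 2.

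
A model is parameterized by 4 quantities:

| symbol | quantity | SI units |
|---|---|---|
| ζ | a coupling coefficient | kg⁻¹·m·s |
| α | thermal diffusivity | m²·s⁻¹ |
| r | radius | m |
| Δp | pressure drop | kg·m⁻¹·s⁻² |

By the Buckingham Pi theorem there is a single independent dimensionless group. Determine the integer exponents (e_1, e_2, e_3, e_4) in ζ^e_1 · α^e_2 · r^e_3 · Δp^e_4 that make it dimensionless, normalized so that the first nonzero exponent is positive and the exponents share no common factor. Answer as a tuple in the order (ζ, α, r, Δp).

M: e_1·(-1) + e_2·(0) + e_3·(0) + e_4·(1) = 0
L: e_1·(1) + e_2·(2) + e_3·(1) + e_4·(-1) = 0
T: e_1·(1) + e_2·(-1) + e_3·(0) + e_4·(-2) = 0
Solving this homogeneous linear system for the smallest-integer solution (first nonzero entry positive) gives (1, -1, 2, 1).

(1, -1, 2, 1)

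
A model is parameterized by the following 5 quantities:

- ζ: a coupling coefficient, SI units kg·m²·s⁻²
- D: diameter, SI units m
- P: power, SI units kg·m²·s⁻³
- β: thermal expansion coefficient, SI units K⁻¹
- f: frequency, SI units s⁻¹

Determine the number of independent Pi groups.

There are 5 variables and 4 base dimensions (M, L, T, Θ).
The dimension matrix has rank 4.
Independent dimensionless groups: 5 − 4 = 1.

1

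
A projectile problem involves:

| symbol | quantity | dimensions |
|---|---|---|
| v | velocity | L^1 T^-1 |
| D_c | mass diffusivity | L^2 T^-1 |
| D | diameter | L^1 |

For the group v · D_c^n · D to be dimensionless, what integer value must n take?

Balance the L exponent: (2)·n from D_c, plus (1) + (1) = 2 from the rest, must sum to zero.
2n + 2 = 0, so n = -1.

-1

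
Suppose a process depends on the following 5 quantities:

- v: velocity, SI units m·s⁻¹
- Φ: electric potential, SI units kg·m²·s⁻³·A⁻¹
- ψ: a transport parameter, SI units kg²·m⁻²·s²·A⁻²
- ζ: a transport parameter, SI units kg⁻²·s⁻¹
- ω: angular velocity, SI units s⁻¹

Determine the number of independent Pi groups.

1

There are 5 variables and 4 base dimensions (M, L, T, I).
The dimension matrix has rank 4.
Independent dimensionless groups: 5 − 4 = 1.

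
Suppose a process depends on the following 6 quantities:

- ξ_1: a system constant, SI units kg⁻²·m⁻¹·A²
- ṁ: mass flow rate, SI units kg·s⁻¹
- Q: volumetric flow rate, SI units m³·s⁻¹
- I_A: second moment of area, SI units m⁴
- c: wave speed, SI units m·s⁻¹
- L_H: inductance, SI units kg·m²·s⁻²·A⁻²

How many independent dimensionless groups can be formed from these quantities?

There are 6 variables and 4 base dimensions (M, L, T, I).
The dimension matrix has rank 4.
Independent dimensionless groups: 6 − 4 = 2.

2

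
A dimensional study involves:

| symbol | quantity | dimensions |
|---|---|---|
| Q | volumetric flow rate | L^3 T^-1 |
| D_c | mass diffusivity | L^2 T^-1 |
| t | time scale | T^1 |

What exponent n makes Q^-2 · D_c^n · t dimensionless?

3

Balance the L exponent: (2)·n from D_c, plus −2·(3) + (0) = -6 from the rest, must sum to zero.
2n − 6 = 0, so n = 3.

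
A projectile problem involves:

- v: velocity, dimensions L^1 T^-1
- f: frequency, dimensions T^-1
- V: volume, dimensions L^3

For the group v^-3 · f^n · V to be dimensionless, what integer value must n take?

Balance the T exponent: (-1)·n from f, plus −3·(-1) + (0) = 3 from the rest, must sum to zero.
−n + 3 = 0, so n = 3.

3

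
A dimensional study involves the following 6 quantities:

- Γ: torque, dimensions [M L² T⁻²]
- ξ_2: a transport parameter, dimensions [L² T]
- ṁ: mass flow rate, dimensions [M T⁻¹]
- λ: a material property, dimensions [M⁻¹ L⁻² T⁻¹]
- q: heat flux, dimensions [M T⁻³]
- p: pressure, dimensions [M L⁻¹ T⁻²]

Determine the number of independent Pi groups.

There are 6 variables and 3 base dimensions (M, L, T).
The dimension matrix has rank 3.
Independent dimensionless groups: 6 − 3 = 3.

3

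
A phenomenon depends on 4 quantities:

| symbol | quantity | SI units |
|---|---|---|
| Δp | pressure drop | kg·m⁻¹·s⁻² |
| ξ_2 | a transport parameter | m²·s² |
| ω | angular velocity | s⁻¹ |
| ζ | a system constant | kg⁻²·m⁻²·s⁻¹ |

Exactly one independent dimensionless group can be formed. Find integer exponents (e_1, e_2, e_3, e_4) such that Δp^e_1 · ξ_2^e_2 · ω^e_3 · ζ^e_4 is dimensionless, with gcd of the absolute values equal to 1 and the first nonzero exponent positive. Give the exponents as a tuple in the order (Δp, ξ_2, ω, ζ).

(2, 2, -1, 1)

M: e_1·(1) + e_2·(0) + e_3·(0) + e_4·(-2) = 0
L: e_1·(-1) + e_2·(2) + e_3·(0) + e_4·(-2) = 0
T: e_1·(-2) + e_2·(2) + e_3·(-1) + e_4·(-1) = 0
Solving this homogeneous linear system for the smallest-integer solution (first nonzero entry positive) gives (2, 2, -1, 1).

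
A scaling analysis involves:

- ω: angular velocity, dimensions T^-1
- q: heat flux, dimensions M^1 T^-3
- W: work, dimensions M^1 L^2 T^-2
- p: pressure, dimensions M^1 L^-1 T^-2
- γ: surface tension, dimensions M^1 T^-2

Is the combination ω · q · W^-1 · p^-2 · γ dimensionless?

no

Sum the exponent of each base dimension across the product:
  M: [ω]_M + [q]_M − [W]_M − 2·[p]_M + [γ]_M = (0) + (1) − (1) − 2·(1) + (1) = -1
  L: [ω]_L + [q]_L − [W]_L − 2·[p]_L + [γ]_L = (0) + (0) − (2) − 2·(-1) + (0) = 0
  T: [ω]_T + [q]_T − [W]_T − 2·[p]_T + [γ]_T = (-1) + (-3) − (-2) − 2·(-2) + (-2) = 0
Net dimensions [M⁻¹] ≠ [1] — not dimensionless.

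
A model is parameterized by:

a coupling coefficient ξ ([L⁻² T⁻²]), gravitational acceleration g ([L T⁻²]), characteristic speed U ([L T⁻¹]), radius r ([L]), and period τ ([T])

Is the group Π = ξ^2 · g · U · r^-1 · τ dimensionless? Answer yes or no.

no

Sum the exponent of each base dimension across the product:
  L: 2·[ξ]_L + [g]_L + [U]_L − [r]_L + [τ]_L = 2·(-2) + (1) + (1) − (1) + (0) = -3
  T: 2·[ξ]_T + [g]_T + [U]_T − [r]_T + [τ]_T = 2·(-2) + (-2) + (-1) − (0) + (1) = -6
Net dimensions [L⁻³ T⁻⁶] ≠ [1] — not dimensionless.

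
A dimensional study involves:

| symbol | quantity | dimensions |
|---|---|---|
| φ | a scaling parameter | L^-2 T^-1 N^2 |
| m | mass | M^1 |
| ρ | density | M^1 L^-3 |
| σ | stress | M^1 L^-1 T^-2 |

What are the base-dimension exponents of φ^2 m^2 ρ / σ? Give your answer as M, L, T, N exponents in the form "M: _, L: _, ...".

Collect each base-dimension exponent across the product:
  M: 2·(0) + 2·(1) + (1) − (1) = 2
  L: 2·(-2) + 2·(0) + (-3) − (-1) = -6
  T: 2·(-1) + 2·(0) + (0) − (-2) = 0
  N: 2·(2) + 2·(0) + (0) − (0) = 4
So the dimensions are [M² L⁻⁶ N⁴].

M: 2, L: -6, T: 0, N: 4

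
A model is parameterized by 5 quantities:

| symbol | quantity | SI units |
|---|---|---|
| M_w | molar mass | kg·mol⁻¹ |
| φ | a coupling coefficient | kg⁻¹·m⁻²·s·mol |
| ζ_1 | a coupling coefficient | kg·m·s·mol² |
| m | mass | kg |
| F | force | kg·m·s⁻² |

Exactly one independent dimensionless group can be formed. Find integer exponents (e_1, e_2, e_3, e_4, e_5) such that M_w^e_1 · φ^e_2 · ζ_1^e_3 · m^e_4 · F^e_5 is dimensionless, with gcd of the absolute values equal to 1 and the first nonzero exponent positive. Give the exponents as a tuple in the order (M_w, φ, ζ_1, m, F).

M: e_1·(1) + e_2·(-1) + e_3·(1) + e_4·(1) + e_5·(1) = 0
L: e_1·(0) + e_2·(-2) + e_3·(1) + e_4·(0) + e_5·(1) = 0
T: e_1·(0) + e_2·(1) + e_3·(1) + e_4·(0) + e_5·(-2) = 0
N: e_1·(-1) + e_2·(1) + e_3·(2) + e_4·(0) + e_5·(0) = 0
Solving this homogeneous linear system for the smallest-integer solution (first nonzero entry positive) gives (3, 1, 1, -4, 1).

(3, 1, 1, -4, 1)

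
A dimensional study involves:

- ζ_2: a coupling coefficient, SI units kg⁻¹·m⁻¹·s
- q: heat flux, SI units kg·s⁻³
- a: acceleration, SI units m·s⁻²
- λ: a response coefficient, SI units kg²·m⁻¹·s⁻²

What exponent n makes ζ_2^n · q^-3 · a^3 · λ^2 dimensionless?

Balance the M exponent: (-1)·n from ζ_2, plus −3·(1) + 3·(0) + 2·(2) = 1 from the rest, must sum to zero.
−n + 1 = 0, so n = 1.

1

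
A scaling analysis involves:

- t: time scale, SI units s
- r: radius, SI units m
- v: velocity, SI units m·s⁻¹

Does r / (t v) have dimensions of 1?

Sum the exponent of each base dimension across the product:
  M: −[t]_M + [r]_M − [v]_M = −(0) + (0) − (0) = 0
  L: −[t]_L + [r]_L − [v]_L = −(0) + (1) − (1) = 0
  T: −[t]_T + [r]_T − [v]_T = −(1) + (0) − (-1) = 0
  I: −[t]_I + [r]_I − [v]_I = −(0) + (0) − (0) = 0
All base exponents vanish — dimensionless.

yes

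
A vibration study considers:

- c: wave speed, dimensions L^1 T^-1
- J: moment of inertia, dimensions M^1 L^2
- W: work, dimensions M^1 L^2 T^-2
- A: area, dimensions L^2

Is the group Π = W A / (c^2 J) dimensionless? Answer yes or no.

Sum the exponent of each base dimension across the product:
  M: −2·[c]_M − [J]_M + [W]_M + [A]_M = −2·(0) − (1) + (1) + (0) = 0
  L: −2·[c]_L − [J]_L + [W]_L + [A]_L = −2·(1) − (2) + (2) + (2) = 0
  T: −2·[c]_T − [J]_T + [W]_T + [A]_T = −2·(-1) − (0) + (-2) + (0) = 0
All base exponents vanish — dimensionless.

yes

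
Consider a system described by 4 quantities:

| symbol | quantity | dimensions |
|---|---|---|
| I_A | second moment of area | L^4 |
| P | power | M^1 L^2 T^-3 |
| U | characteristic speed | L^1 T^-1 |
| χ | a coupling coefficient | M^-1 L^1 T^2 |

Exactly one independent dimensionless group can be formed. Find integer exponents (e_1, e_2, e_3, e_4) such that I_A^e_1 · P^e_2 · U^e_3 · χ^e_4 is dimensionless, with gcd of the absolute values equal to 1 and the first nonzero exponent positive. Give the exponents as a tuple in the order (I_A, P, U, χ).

(1, -2, 2, -2)

M: e_1·(0) + e_2·(1) + e_3·(0) + e_4·(-1) = 0
L: e_1·(4) + e_2·(2) + e_3·(1) + e_4·(1) = 0
T: e_1·(0) + e_2·(-3) + e_3·(-1) + e_4·(2) = 0
Solving this homogeneous linear system for the smallest-integer solution (first nonzero entry positive) gives (1, -2, 2, -2).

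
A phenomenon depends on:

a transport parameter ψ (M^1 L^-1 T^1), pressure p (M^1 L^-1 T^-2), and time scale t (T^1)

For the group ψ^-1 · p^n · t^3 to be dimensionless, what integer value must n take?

1

Balance the M exponent: (1)·n from p, plus −(1) + 3·(0) = -1 from the rest, must sum to zero.
n − 1 = 0, so n = 1.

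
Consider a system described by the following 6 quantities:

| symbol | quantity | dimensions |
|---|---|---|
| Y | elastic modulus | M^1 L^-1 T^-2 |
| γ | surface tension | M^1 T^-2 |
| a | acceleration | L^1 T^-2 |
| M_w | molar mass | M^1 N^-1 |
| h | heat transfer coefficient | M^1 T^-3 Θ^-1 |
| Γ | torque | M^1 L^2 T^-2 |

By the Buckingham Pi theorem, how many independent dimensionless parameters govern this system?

There are 6 variables and 5 base dimensions (M, L, T, Θ, N).
The dimension matrix has rank 5.
Independent dimensionless groups: 6 − 5 = 1.

1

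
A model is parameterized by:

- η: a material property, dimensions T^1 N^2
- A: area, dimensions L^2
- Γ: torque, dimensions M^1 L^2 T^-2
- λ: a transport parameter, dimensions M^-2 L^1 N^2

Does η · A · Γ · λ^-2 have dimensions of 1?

no

Sum the exponent of each base dimension across the product:
  M: [η]_M + [A]_M + [Γ]_M − 2·[λ]_M = (0) + (0) + (1) − 2·(-2) = 5
  L: [η]_L + [A]_L + [Γ]_L − 2·[λ]_L = (0) + (2) + (2) − 2·(1) = 2
  T: [η]_T + [A]_T + [Γ]_T − 2·[λ]_T = (1) + (0) + (-2) − 2·(0) = -1
  N: [η]_N + [A]_N + [Γ]_N − 2·[λ]_N = (2) + (0) + (0) − 2·(2) = -2
Net dimensions [M⁵ L² T⁻¹ N⁻²] ≠ [1] — not dimensionless.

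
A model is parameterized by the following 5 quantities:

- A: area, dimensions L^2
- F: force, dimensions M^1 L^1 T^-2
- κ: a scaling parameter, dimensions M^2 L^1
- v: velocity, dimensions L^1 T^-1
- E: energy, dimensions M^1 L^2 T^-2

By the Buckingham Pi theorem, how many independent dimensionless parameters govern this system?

2

There are 5 variables and 3 base dimensions (M, L, T).
The dimension matrix has rank 3.
Independent dimensionless groups: 5 − 3 = 2.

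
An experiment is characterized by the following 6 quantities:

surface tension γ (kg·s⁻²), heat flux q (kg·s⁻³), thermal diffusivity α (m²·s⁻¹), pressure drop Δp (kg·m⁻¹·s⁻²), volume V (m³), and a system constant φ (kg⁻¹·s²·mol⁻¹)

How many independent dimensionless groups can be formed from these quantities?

2

There are 6 variables and 4 base dimensions (M, L, T, N).
The dimension matrix has rank 4.
Independent dimensionless groups: 6 − 4 = 2.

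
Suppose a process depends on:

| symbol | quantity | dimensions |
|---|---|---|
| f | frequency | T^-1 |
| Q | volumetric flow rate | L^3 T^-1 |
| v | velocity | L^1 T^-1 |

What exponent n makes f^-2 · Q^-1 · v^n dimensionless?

3

Balance the L exponent: (1)·n from v, plus −2·(0) − (3) = -3 from the rest, must sum to zero.
n − 3 = 0, so n = 3.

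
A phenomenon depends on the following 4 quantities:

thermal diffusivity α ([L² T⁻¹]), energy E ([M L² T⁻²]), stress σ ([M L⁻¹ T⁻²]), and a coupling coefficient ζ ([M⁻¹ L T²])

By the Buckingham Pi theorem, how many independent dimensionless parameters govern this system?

There are 4 variables and 3 base dimensions (M, L, T).
The dimension matrix has rank 3.
Independent dimensionless groups: 4 − 3 = 1.

1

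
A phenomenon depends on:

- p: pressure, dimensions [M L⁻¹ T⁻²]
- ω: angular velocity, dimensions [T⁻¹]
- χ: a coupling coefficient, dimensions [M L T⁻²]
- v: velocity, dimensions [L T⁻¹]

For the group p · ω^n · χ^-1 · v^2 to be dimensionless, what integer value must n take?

-2

Balance the T exponent: (-1)·n from ω, plus (-2) − (-2) + 2·(-1) = -2 from the rest, must sum to zero.
−n − 2 = 0, so n = -2.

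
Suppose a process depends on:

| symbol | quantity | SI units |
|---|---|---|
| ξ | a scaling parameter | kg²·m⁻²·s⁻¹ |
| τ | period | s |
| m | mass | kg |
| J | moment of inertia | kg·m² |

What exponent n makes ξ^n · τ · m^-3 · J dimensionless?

1

Balance the M exponent: (2)·n from ξ, plus (0) − 3·(1) + (1) = -2 from the rest, must sum to zero.
2n − 2 = 0, so n = 1.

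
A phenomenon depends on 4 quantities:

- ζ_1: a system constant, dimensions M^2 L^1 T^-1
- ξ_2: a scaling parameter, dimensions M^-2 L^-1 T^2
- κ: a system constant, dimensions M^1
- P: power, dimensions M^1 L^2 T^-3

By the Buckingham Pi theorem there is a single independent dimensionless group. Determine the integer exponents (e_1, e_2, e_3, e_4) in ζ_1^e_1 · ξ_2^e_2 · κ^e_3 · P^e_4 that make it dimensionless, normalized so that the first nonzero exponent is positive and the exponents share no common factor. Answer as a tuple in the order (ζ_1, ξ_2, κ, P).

(1, -1, -3, -1)

M: e_1·(2) + e_2·(-2) + e_3·(1) + e_4·(1) = 0
L: e_1·(1) + e_2·(-1) + e_3·(0) + e_4·(2) = 0
T: e_1·(-1) + e_2·(2) + e_3·(0) + e_4·(-3) = 0
Solving this homogeneous linear system for the smallest-integer solution (first nonzero entry positive) gives (1, -1, -3, -1).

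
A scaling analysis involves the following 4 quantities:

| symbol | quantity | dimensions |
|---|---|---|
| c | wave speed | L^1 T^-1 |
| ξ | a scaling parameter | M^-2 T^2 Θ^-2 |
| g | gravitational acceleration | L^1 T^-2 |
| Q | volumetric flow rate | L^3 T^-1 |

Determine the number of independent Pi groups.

1

There are 4 variables and 4 base dimensions (M, L, T, Θ).
The dimension matrix has rank 3 (less than 4: the dimension vectors are linearly dependent).
Independent dimensionless groups: 4 − 3 = 1.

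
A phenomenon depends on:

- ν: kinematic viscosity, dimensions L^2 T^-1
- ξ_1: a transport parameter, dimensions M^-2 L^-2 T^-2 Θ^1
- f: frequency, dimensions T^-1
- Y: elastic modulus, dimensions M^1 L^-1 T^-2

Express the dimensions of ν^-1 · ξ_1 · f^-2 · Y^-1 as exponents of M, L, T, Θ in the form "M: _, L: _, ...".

Collect each base-dimension exponent across the product:
  M: −(0) + (-2) − 2·(0) − (1) = -3
  L: −(2) + (-2) − 2·(0) − (-1) = -3
  T: −(-1) + (-2) − 2·(-1) − (-2) = 3
  Θ: −(0) + (1) − 2·(0) − (0) = 1
So the dimensions are [M⁻³ L⁻³ T³ Θ].

M: -3, L: -3, T: 3, Θ: 1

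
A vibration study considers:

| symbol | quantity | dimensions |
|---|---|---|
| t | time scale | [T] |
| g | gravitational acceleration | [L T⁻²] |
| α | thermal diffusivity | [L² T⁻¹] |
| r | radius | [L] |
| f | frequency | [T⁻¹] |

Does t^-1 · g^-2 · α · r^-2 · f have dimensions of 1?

Sum the exponent of each base dimension across the product:
  L: −[t]_L − 2·[g]_L + [α]_L − 2·[r]_L + [f]_L = −(0) − 2·(1) + (2) − 2·(1) + (0) = -2
  T: −[t]_T − 2·[g]_T + [α]_T − 2·[r]_T + [f]_T = −(1) − 2·(-2) + (-1) − 2·(0) + (-1) = 1
Net dimensions [L⁻² T] ≠ [1] — not dimensionless.

no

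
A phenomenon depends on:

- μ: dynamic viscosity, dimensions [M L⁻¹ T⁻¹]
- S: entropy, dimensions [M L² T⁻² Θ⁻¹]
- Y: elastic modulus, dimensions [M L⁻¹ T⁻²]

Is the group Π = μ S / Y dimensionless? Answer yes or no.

no

Sum the exponent of each base dimension across the product:
  M: [μ]_M + [S]_M − [Y]_M = (1) + (1) − (1) = 1
  L: [μ]_L + [S]_L − [Y]_L = (-1) + (2) − (-1) = 2
  T: [μ]_T + [S]_T − [Y]_T = (-1) + (-2) − (-2) = -1
  Θ: [μ]_Θ + [S]_Θ − [Y]_Θ = (0) + (-1) − (0) = -1
Net dimensions [M L² T⁻¹ Θ⁻¹] ≠ [1] — not dimensionless.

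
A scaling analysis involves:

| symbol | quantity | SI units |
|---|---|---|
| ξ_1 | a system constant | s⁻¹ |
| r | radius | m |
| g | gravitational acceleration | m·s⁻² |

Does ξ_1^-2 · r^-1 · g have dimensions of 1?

yes

Sum the exponent of each base dimension across the product:
  L: −2·[ξ_1]_L − [r]_L + [g]_L = −2·(0) − (1) + (1) = 0
  T: −2·[ξ_1]_T − [r]_T + [g]_T = −2·(-1) − (0) + (-2) = 0
All base exponents vanish — dimensionless.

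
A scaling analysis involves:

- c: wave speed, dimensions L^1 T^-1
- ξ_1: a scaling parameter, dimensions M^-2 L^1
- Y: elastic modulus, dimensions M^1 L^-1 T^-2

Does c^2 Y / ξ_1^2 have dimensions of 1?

no

Sum the exponent of each base dimension across the product:
  M: 2·[c]_M − 2·[ξ_1]_M + [Y]_M = 2·(0) − 2·(-2) + (1) = 5
  L: 2·[c]_L − 2·[ξ_1]_L + [Y]_L = 2·(1) − 2·(1) + (-1) = -1
  T: 2·[c]_T − 2·[ξ_1]_T + [Y]_T = 2·(-1) − 2·(0) + (-2) = -4
Net dimensions [M⁵ L⁻¹ T⁻⁴] ≠ [1] — not dimensionless.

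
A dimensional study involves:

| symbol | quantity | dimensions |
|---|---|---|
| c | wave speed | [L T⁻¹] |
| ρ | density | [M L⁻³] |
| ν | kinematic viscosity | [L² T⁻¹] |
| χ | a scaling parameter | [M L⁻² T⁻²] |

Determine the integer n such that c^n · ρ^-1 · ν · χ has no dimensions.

-3

Balance the L exponent: (1)·n from c, plus −(-3) + (2) + (-2) = 3 from the rest, must sum to zero.
n + 3 = 0, so n = -3.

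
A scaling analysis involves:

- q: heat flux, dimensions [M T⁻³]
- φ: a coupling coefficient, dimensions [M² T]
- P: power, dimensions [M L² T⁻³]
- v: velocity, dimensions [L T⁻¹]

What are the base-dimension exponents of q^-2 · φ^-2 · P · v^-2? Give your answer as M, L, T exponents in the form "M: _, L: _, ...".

Collect each base-dimension exponent across the product:
  M: −2·(1) − 2·(2) + (1) − 2·(0) = -5
  L: −2·(0) − 2·(0) + (2) − 2·(1) = 0
  T: −2·(-3) − 2·(1) + (-3) − 2·(-1) = 3
So the dimensions are [M⁻⁵ T³].

M: -5, L: 0, T: 3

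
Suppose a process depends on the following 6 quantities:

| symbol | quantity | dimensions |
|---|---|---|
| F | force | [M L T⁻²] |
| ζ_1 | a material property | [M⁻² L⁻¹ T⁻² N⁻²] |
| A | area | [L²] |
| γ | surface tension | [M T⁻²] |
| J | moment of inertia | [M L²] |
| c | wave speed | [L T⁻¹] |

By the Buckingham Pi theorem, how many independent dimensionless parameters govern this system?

There are 6 variables and 4 base dimensions (M, L, T, N).
The dimension matrix has rank 4.
Independent dimensionless groups: 6 − 4 = 2.

2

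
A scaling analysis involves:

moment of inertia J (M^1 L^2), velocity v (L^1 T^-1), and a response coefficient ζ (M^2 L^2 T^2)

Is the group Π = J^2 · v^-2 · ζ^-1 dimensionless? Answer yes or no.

yes

Sum the exponent of each base dimension across the product:
  M: 2·[J]_M − 2·[v]_M − [ζ]_M = 2·(1) − 2·(0) − (2) = 0
  L: 2·[J]_L − 2·[v]_L − [ζ]_L = 2·(2) − 2·(1) − (2) = 0
  T: 2·[J]_T − 2·[v]_T − [ζ]_T = 2·(0) − 2·(-1) − (2) = 0
All base exponents vanish — dimensionless.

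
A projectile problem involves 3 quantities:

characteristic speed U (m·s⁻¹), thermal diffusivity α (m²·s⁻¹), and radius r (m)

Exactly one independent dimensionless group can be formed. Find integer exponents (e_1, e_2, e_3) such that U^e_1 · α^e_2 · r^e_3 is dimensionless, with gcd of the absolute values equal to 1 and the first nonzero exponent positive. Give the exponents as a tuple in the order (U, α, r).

L: e_1·(1) + e_2·(2) + e_3·(1) = 0
T: e_1·(-1) + e_2·(-1) + e_3·(0) = 0
Solving this homogeneous linear system for the smallest-integer solution (first nonzero entry positive) gives (1, -1, 1).

(1, -1, 1)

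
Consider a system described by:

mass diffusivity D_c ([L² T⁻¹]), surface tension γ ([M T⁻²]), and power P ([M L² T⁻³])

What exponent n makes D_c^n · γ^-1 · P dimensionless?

Balance the L exponent: (2)·n from D_c, plus −(0) + (2) = 2 from the rest, must sum to zero.
2n + 2 = 0, so n = -1.

-1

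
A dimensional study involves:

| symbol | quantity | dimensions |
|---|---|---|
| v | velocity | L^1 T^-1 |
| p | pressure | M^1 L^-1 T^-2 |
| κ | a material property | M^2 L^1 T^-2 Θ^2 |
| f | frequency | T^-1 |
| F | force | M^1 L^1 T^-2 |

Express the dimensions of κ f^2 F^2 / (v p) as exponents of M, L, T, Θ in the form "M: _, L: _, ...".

Collect each base-dimension exponent across the product:
  M: −(0) − (1) + (2) + 2·(0) + 2·(1) = 3
  L: −(1) − (-1) + (1) + 2·(0) + 2·(1) = 3
  T: −(-1) − (-2) + (-2) + 2·(-1) + 2·(-2) = -5
  Θ: −(0) − (0) + (2) + 2·(0) + 2·(0) = 2
So the dimensions are [M³ L³ T⁻⁵ Θ²].

M: 3, L: 3, T: -5, Θ: 2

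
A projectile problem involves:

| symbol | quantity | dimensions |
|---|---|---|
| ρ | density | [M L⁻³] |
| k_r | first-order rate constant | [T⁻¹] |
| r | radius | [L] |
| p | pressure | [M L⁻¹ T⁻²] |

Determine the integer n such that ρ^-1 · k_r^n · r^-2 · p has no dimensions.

Balance the T exponent: (-1)·n from k_r, plus −(0) − 2·(0) + (-2) = -2 from the rest, must sum to zero.
−n − 2 = 0, so n = -2.

-2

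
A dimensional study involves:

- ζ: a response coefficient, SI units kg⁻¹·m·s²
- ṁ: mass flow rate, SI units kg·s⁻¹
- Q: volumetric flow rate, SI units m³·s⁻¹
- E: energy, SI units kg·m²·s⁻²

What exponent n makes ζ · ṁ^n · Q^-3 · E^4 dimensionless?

-3

Balance the M exponent: (1)·n from ṁ, plus (-1) − 3·(0) + 4·(1) = 3 from the rest, must sum to zero.
n + 3 = 0, so n = -3.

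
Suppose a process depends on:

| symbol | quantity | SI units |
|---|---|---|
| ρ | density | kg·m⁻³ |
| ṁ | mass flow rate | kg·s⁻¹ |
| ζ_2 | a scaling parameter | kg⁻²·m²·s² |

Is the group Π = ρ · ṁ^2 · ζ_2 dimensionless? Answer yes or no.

Sum the exponent of each base dimension across the product:
  M: [ρ]_M + 2·[ṁ]_M + [ζ_2]_M = (1) + 2·(1) + (-2) = 1
  L: [ρ]_L + 2·[ṁ]_L + [ζ_2]_L = (-3) + 2·(0) + (2) = -1
  T: [ρ]_T + 2·[ṁ]_T + [ζ_2]_T = (0) + 2·(-1) + (2) = 0
Net dimensions [M L⁻¹] ≠ [1] — not dimensionless.

no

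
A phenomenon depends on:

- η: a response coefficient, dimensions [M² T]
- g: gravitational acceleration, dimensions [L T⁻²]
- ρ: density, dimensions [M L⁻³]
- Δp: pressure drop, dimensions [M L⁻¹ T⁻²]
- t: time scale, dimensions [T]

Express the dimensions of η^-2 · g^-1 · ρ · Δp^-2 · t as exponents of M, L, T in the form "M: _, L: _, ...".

Collect each base-dimension exponent across the product:
  M: −2·(2) − (0) + (1) − 2·(1) + (0) = -5
  L: −2·(0) − (1) + (-3) − 2·(-1) + (0) = -2
  T: −2·(1) − (-2) + (0) − 2·(-2) + (1) = 5
So the dimensions are [M⁻⁵ L⁻² T⁵].

M: -5, L: -2, T: 5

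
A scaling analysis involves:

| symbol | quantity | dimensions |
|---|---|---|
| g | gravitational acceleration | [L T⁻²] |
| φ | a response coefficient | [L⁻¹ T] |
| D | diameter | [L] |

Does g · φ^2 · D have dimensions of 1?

Sum the exponent of each base dimension across the product:
  L: [g]_L + 2·[φ]_L + [D]_L = (1) + 2·(-1) + (1) = 0
  T: [g]_T + 2·[φ]_T + [D]_T = (-2) + 2·(1) + (0) = 0
All base exponents vanish — dimensionless.

yes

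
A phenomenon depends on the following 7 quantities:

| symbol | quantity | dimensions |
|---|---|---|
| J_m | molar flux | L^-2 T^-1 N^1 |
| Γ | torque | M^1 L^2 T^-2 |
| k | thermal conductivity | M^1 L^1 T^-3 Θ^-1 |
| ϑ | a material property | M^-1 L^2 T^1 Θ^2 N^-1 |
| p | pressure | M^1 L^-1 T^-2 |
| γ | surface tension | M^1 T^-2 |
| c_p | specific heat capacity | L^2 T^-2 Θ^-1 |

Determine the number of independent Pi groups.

2

There are 7 variables and 5 base dimensions (M, L, T, Θ, N).
The dimension matrix has rank 5.
Independent dimensionless groups: 7 − 5 = 2.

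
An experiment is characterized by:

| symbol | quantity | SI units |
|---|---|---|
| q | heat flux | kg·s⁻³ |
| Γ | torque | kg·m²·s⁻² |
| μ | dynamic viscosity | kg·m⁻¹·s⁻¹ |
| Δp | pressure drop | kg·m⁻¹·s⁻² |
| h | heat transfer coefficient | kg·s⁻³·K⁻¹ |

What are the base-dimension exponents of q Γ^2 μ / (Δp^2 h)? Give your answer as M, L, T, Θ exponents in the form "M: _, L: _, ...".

M: 1, L: 5, T: -1, Θ: 1

Collect each base-dimension exponent across the product:
  M: (1) + 2·(1) + (1) − 2·(1) − (1) = 1
  L: (0) + 2·(2) + (-1) − 2·(-1) − (0) = 5
  T: (-3) + 2·(-2) + (-1) − 2·(-2) − (-3) = -1
  Θ: (0) + 2·(0) + (0) − 2·(0) − (-1) = 1
So the dimensions are [M L⁵ T⁻¹ Θ].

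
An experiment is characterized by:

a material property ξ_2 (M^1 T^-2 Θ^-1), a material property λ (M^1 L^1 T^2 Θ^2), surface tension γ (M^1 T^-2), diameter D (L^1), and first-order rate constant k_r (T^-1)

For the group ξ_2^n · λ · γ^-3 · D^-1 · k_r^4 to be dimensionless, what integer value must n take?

2

Balance the M exponent: (1)·n from ξ_2, plus (1) − 3·(1) − (0) + 4·(0) = -2 from the rest, must sum to zero.
n − 2 = 0, so n = 2.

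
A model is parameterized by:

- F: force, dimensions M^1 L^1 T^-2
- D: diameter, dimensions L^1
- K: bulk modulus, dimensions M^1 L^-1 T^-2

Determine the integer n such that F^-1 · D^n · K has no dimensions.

2

Balance the L exponent: (1)·n from D, plus −(1) + (-1) = -2 from the rest, must sum to zero.
n − 2 = 0, so n = 2.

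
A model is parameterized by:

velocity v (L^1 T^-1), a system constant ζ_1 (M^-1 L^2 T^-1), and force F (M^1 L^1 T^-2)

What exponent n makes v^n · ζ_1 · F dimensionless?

Balance the L exponent: (1)·n from v, plus (2) + (1) = 3 from the rest, must sum to zero.
n + 3 = 0, so n = -3.

-3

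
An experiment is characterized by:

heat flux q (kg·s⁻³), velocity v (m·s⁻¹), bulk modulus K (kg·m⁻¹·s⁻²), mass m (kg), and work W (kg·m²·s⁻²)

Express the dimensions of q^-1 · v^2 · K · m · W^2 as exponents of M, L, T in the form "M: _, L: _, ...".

Collect each base-dimension exponent across the product:
  M: −(1) + 2·(0) + (1) + (1) + 2·(1) = 3
  L: −(0) + 2·(1) + (-1) + (0) + 2·(2) = 5
  T: −(-3) + 2·(-1) + (-2) + (0) + 2·(-2) = -5
So the dimensions are [M³ L⁵ T⁻⁵].

M: 3, L: 5, T: -5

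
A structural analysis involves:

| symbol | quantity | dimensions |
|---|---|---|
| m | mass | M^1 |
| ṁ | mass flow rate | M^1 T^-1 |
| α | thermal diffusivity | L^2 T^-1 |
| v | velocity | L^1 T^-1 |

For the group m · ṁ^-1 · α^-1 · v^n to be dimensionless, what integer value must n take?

Balance the L exponent: (1)·n from v, plus (0) − (0) − (2) = -2 from the rest, must sum to zero.
n − 2 = 0, so n = 2.

2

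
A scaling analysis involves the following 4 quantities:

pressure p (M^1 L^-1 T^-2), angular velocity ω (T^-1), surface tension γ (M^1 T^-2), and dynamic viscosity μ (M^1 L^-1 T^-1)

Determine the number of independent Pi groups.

1

There are 4 variables and 3 base dimensions (M, L, T).
The dimension matrix has rank 3.
Independent dimensionless groups: 4 − 3 = 1.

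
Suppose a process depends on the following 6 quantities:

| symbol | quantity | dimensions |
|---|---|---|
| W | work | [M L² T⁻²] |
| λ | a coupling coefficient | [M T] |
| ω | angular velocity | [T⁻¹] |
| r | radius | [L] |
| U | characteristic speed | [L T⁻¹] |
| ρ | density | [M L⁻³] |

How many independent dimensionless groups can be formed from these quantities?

3

There are 6 variables and 3 base dimensions (M, L, T).
The dimension matrix has rank 3.
Independent dimensionless groups: 6 − 3 = 3.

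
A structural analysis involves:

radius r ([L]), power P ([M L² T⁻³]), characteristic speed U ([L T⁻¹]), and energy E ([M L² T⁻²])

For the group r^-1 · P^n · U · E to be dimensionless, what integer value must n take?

-1

Balance the M exponent: (1)·n from P, plus −(0) + (0) + (1) = 1 from the rest, must sum to zero.
n + 1 = 0, so n = -1.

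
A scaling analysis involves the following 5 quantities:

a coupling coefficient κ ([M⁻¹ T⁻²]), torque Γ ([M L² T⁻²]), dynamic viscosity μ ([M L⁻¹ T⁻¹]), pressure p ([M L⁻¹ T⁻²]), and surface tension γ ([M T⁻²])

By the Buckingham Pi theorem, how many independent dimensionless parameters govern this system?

There are 5 variables and 3 base dimensions (M, L, T).
The dimension matrix has rank 3.
Independent dimensionless groups: 5 − 3 = 2.

2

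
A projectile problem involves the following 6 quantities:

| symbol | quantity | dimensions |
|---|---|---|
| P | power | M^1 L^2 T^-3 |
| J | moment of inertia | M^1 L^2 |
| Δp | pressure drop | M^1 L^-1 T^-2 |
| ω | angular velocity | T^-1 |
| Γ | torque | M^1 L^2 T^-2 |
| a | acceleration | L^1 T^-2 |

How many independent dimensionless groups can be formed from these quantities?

3

There are 6 variables and 3 base dimensions (M, L, T).
The dimension matrix has rank 3.
Independent dimensionless groups: 6 − 3 = 3.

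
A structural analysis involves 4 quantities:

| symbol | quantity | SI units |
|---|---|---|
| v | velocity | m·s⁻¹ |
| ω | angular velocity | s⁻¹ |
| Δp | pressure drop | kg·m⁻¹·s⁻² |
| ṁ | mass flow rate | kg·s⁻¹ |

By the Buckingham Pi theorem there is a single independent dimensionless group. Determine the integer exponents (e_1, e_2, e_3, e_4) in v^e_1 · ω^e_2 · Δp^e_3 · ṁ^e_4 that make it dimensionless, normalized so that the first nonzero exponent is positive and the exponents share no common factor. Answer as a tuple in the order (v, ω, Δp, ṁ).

M: e_1·(0) + e_2·(0) + e_3·(1) + e_4·(1) = 0
L: e_1·(1) + e_2·(0) + e_3·(-1) + e_4·(0) = 0
T: e_1·(-1) + e_2·(-1) + e_3·(-2) + e_4·(-1) = 0
Solving this homogeneous linear system for the smallest-integer solution (first nonzero entry positive) gives (1, -2, 1, -1).

(1, -2, 1, -1)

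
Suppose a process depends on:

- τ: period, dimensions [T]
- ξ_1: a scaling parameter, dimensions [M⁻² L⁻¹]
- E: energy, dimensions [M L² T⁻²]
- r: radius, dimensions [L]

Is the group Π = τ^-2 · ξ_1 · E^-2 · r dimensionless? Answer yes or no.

no

Sum the exponent of each base dimension across the product:
  M: −2·[τ]_M + [ξ_1]_M − 2·[E]_M + [r]_M = −2·(0) + (-2) − 2·(1) + (0) = -4
  L: −2·[τ]_L + [ξ_1]_L − 2·[E]_L + [r]_L = −2·(0) + (-1) − 2·(2) + (1) = -4
  T: −2·[τ]_T + [ξ_1]_T − 2·[E]_T + [r]_T = −2·(1) + (0) − 2·(-2) + (0) = 2
Net dimensions [M⁻⁴ L⁻⁴ T²] ≠ [1] — not dimensionless.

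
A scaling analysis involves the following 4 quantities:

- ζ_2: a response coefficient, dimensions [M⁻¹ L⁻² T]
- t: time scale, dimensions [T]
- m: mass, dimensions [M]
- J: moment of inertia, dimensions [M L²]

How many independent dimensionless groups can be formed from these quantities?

1

There are 4 variables and 3 base dimensions (M, L, T).
The dimension matrix has rank 3.
Independent dimensionless groups: 4 − 3 = 1.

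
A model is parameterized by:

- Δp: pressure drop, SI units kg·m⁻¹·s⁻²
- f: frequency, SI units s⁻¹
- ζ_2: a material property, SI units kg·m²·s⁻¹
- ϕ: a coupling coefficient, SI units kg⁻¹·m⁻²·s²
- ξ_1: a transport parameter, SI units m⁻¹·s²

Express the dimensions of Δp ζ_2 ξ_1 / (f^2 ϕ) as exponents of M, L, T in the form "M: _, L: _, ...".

Collect each base-dimension exponent across the product:
  M: (1) − 2·(0) + (1) − (-1) + (0) = 3
  L: (-1) − 2·(0) + (2) − (-2) + (-1) = 2
  T: (-2) − 2·(-1) + (-1) − (2) + (2) = -1
So the dimensions are [M³ L² T⁻¹].

M: 3, L: 2, T: -1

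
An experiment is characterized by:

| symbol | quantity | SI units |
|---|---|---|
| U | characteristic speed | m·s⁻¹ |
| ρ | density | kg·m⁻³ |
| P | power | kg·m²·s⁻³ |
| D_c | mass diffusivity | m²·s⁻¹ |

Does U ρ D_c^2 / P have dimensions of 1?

Sum the exponent of each base dimension across the product:
  M: [U]_M + [ρ]_M − [P]_M + 2·[D_c]_M = (0) + (1) − (1) + 2·(0) = 0
  L: [U]_L + [ρ]_L − [P]_L + 2·[D_c]_L = (1) + (-3) − (2) + 2·(2) = 0
  T: [U]_T + [ρ]_T − [P]_T + 2·[D_c]_T = (-1) + (0) − (-3) + 2·(-1) = 0
  Θ: [U]_Θ + [ρ]_Θ − [P]_Θ + 2·[D_c]_Θ = (0) + (0) − (0) + 2·(0) = 0
All base exponents vanish — dimensionless.

yes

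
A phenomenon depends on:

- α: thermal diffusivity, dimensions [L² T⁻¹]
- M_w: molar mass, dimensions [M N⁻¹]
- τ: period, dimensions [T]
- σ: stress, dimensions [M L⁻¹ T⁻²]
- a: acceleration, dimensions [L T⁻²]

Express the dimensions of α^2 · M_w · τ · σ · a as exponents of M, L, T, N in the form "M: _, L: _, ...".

M: 2, L: 4, T: -5, N: -1

Collect each base-dimension exponent across the product:
  M: 2·(0) + (1) + (0) + (1) + (0) = 2
  L: 2·(2) + (0) + (0) + (-1) + (1) = 4
  T: 2·(-1) + (0) + (1) + (-2) + (-2) = -5
  N: 2·(0) + (-1) + (0) + (0) + (0) = -1
So the dimensions are [M² L⁴ T⁻⁵ N⁻¹].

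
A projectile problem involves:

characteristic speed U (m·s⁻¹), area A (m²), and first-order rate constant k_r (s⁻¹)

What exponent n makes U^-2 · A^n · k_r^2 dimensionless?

Balance the L exponent: (2)·n from A, plus −2·(1) + 2·(0) = -2 from the rest, must sum to zero.
2n − 2 = 0, so n = 1.

1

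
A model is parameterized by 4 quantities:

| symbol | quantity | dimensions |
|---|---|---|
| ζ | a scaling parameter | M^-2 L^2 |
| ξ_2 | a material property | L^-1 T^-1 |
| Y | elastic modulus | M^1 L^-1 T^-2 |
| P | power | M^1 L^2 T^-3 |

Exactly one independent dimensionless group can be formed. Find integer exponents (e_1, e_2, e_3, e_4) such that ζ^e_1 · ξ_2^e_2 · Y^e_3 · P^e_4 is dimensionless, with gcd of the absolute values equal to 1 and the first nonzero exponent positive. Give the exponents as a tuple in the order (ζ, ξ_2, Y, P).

M: e_1·(-2) + e_2·(0) + e_3·(1) + e_4·(1) = 0
L: e_1·(2) + e_2·(-1) + e_3·(-1) + e_4·(2) = 0
T: e_1·(0) + e_2·(-1) + e_3·(-2) + e_4·(-3) = 0
Solving this homogeneous linear system for the smallest-integer solution (first nonzero entry positive) gives (1, -3, 3, -1).

(1, -3, 3, -1)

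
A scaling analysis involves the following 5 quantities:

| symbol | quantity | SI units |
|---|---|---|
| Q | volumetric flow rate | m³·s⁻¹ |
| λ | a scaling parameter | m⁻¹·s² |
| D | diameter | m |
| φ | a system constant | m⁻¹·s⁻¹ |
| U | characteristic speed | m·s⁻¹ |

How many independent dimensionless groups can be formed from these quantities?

3

There are 5 variables and 2 base dimensions (L, T).
The dimension matrix has rank 2.
Independent dimensionless groups: 5 − 2 = 3.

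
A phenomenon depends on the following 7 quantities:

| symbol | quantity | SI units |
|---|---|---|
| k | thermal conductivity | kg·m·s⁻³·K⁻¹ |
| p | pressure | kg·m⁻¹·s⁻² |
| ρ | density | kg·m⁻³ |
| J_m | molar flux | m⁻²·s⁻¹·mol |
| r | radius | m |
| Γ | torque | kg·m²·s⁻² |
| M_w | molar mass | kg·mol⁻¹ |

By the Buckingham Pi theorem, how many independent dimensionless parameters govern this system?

2

There are 7 variables and 5 base dimensions (M, L, T, Θ, N).
The dimension matrix has rank 5.
Independent dimensionless groups: 7 − 5 = 2.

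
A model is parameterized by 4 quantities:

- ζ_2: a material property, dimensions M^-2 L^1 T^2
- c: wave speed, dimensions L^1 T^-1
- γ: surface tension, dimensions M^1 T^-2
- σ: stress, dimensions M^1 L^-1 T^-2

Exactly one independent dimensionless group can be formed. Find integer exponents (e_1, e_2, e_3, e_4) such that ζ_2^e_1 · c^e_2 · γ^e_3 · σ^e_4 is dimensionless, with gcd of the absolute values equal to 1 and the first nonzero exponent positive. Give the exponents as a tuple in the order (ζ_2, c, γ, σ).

M: e_1·(-2) + e_2·(0) + e_3·(1) + e_4·(1) = 0
L: e_1·(1) + e_2·(1) + e_3·(0) + e_4·(-1) = 0
T: e_1·(2) + e_2·(-1) + e_3·(-2) + e_4·(-2) = 0
Solving this homogeneous linear system for the smallest-integer solution (first nonzero entry positive) gives (1, -2, 3, -1).

(1, -2, 3, -1)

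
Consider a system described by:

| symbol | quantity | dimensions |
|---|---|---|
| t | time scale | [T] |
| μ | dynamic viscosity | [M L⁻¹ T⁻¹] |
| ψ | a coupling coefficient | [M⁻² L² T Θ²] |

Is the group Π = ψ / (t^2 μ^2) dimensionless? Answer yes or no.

no

Sum the exponent of each base dimension across the product:
  M: −2·[t]_M − 2·[μ]_M + [ψ]_M = −2·(0) − 2·(1) + (-2) = -4
  L: −2·[t]_L − 2·[μ]_L + [ψ]_L = −2·(0) − 2·(-1) + (2) = 4
  T: −2·[t]_T − 2·[μ]_T + [ψ]_T = −2·(1) − 2·(-1) + (1) = 1
  Θ: −2·[t]_Θ − 2·[μ]_Θ + [ψ]_Θ = −2·(0) − 2·(0) + (2) = 2
Net dimensions [M⁻⁴ L⁴ T Θ²] ≠ [1] — not dimensionless.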